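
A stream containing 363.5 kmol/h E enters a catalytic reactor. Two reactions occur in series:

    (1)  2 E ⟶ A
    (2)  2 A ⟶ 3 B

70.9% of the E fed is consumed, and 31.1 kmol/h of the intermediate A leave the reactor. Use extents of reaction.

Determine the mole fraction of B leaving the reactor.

Conversion of E: E consumed = 2ξ₁ = 0.709 × 363.5 → ξ₁ = 128.9 kmol/h.
A balance: n_A = 0 + 1ξ₁ − 2ξ₂ = 31.1 → ξ₂ = (1·128.9 − 31.1)/2 = 48.88 kmol/h.
Outlet amounts (n = n₀ + Σ ν·ξ):
  E: 363.5 − 2(128.9) = 105.8
  A: 0 + 1(128.9) − 2(48.88) = 31.1
  B: 0 + 3(48.88) = 146.6
Total out = 283.5 kmol/h; y_B = 146.6 / 283.5 = 0.5172.

0.517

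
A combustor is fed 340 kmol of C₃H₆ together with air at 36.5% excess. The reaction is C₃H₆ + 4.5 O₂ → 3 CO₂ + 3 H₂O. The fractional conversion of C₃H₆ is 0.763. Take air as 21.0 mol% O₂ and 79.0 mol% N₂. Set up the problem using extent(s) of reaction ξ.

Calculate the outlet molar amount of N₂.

Stoichiometric O₂ = 4.5 × 340 = 1530 kmol; O₂ fed = 1530 × 1.365 = 2088 kmol.
N₂ fed = 2088 × 79/21 = 7857 kmol.
Fuel reacted = 0.763 × 340 → ξ = 259.4 kmol.
Outlet (n = n₀ + ν ξ):
  C₃H₆: 340 − 1(259.4) = 80.58
  O₂: 2088 − 4.5(259.4) = 921.1
  N₂: 7857 (inert)
  CO₂: 0 + 3(259.4) = 778.3
  H₂O: 0 + 3(259.4) = 778.3

7860 kmol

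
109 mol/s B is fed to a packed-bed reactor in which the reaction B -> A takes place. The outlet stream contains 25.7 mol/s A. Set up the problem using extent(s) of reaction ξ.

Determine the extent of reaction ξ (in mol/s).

ξ = 25.7 mol/s

For A: n = n₀ + 1ξ → 25.7 = 0 + 1ξ, giving ξ = 25.7 mol/s.
Outlet amounts (n = n₀ + ν ξ):
  B: 109 − 1(25.7) = 83.3
  A: 0 + 1(25.7) = 25.7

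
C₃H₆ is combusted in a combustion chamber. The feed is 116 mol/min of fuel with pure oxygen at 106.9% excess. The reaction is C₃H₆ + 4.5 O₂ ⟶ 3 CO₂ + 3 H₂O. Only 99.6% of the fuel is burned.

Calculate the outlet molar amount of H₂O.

347 mol/min

Stoichiometric O₂ = 4.5 × 116 = 522 mol/min; O₂ fed = 522 × 2.069 = 1080 mol/min.
Fuel reacted = 0.996 × 116 → ξ = 115.5 mol/min.
Outlet (n = n₀ + ν ξ):
  C₃H₆: 116 − 1(115.5) = 0.464
  O₂: 1080 − 4.5(115.5) = 560.1
  CO₂: 0 + 3(115.5) = 346.6
  H₂O: 0 + 3(115.5) = 346.6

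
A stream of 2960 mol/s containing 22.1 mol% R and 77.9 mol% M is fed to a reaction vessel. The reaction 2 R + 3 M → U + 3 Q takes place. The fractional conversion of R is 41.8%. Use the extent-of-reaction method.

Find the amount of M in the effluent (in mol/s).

R reacted = 0.418 × 654.2 = 273.4 mol/s; ν_R = −2, so ξ = 273.4/2 = 136.7 mol/s.
Outlet amounts (n = n₀ + ν ξ):
  R: 654.2 − 2(136.7) = 380.7
  M: 2306 − 3(136.7) = 1896
  U: 0 + 1(136.7) = 136.7
  Q: 0 + 3(136.7) = 410.2

1900 mol/s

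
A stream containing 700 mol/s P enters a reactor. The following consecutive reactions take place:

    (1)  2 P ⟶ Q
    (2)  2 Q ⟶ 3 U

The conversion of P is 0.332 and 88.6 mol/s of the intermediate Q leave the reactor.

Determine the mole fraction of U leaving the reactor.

0.0693

Conversion of P: P consumed = 2ξ₁ = 0.332 × 700 → ξ₁ = 116.2 mol/s.
Q balance: n_Q = 0 + 1ξ₁ − 2ξ₂ = 88.6 → ξ₂ = (1·116.2 − 88.6)/2 = 13.8 mol/s.
Outlet amounts (n = n₀ + Σ ν·ξ):
  P: 700 − 2(116.2) = 467.6
  Q: 0 + 1(116.2) − 2(13.8) = 88.6
  U: 0 + 3(13.8) = 41.4
Total out = 597.6 mol/s; y_U = 41.4 / 597.6 = 0.06928.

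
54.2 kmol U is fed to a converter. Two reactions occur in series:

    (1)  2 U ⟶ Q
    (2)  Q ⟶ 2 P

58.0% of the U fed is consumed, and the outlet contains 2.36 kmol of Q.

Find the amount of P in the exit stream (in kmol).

26.7 kmol

Conversion of U: U consumed = 2ξ₁ = 0.58 × 54.2 → ξ₁ = 15.72 kmol.
Q balance: n_Q = 0 + 1ξ₁ − 1ξ₂ = 2.36 → ξ₂ = (1·15.72 − 2.36)/1 = 13.36 kmol.
Outlet amounts (n = n₀ + Σ ν·ξ):
  U: 54.2 − 2(15.72) = 22.76
  Q: 0 + 1(15.72) − 1(13.36) = 2.36
  P: 0 + 2(13.36) = 26.72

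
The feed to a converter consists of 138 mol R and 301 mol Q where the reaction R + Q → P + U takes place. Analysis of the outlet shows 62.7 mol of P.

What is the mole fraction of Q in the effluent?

0.543

For P: n = n₀ + 1ξ → 62.7 = 0 + 1ξ, giving ξ = 62.7 mol.
Outlet amounts (n = n₀ + ν ξ):
  R: 138 − 1(62.7) = 75.3
  Q: 301 − 1(62.7) = 238.3
  P: 0 + 1(62.7) = 62.7
  U: 0 + 1(62.7) = 62.7
Total out = 439 mol; y_Q = 238.3 / 439 = 0.5428.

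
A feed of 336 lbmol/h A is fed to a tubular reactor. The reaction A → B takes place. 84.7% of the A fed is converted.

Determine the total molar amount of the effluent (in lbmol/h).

A reacted = 0.847 × 336 = 284.6 lbmol/h; ν_A = −1, so ξ = 284.6/1 = 284.6 lbmol/h.
Outlet amounts (n = n₀ + ν ξ):
  A: 336 − 1(284.6) = 51.41
  B: 0 + 1(284.6) = 284.6
Total out = 51.41 + 284.6 = 336 lbmol/h.

336 lbmol/h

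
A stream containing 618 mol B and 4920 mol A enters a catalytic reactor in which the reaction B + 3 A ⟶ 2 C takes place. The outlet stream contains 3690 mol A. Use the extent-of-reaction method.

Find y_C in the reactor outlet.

0.174

For A: n = n₀ − 3ξ → 3690 = 4920 − 3ξ, giving ξ = 410 mol.
Outlet amounts (n = n₀ + ν ξ):
  B: 618 − 1(410) = 208
  A: 4920 − 3(410) = 3690
  C: 0 + 2(410) = 820
Total out = 4718 mol; y_C = 820 / 4718 = 0.1738.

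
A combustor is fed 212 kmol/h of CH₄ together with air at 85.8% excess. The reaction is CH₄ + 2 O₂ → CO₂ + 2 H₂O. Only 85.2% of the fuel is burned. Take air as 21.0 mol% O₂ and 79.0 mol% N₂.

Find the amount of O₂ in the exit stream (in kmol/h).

427 kmol/h

Stoichiometric O₂ = 2 × 212 = 424 kmol/h; O₂ fed = 424 × 1.858 = 787.8 kmol/h.
N₂ fed = 787.8 × 79/21 = 2964 kmol/h.
Fuel reacted = 0.852 × 212 → ξ = 180.6 kmol/h.
Outlet (n = n₀ + ν ξ):
  CH₄: 212 − 1(180.6) = 31.38
  O₂: 787.8 − 2(180.6) = 426.5
  N₂: 2964 (inert)
  CO₂: 0 + 1(180.6) = 180.6
  H₂O: 0 + 2(180.6) = 361.2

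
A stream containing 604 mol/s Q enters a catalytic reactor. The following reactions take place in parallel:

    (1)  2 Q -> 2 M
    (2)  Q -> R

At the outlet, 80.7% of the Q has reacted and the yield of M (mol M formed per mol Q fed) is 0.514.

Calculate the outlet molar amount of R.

177 mol/s

Yield of M: 2ξ₁ / 604 = 0.514 → ξ₁ = 155.2 mol/s.
Conversion of Q: 2ξ₁ + 1ξ₂ = 0.807 × 604 = 487.4 → ξ₂ = 177 mol/s.
Outlet amounts (n = n₀ + Σ ν·ξ):
  Q: 604 − 2(155.2) − 1(177) = 116.6
  M: 0 + 2(155.2) = 310.5
  R: 0 + 1(177) = 177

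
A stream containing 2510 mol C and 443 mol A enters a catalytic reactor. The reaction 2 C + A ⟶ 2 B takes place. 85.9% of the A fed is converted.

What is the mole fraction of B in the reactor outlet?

0.296

A reacted = 0.859 × 443 = 380.5 mol; ν_A = −1, so ξ = 380.5/1 = 380.5 mol.
Outlet amounts (n = n₀ + ν ξ):
  C: 2510 − 2(380.5) = 1749
  A: 443 − 1(380.5) = 62.46
  B: 0 + 2(380.5) = 761.1
Total out = 2572 mol; y_B = 761.1 / 2572 = 0.2959.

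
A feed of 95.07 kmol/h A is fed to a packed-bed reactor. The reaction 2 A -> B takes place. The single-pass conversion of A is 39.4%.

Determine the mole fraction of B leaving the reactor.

A reacted = 0.394 × 95.07 = 37.46 kmol/h; ν_A = −2, so ξ = 37.46/2 = 18.73 kmol/h.
Outlet amounts (n = n₀ + ν ξ):
  A: 95.07 − 2(18.73) = 57.61
  B: 0 + 1(18.73) = 18.73
Total out = 76.34 kmol/h; y_B = 18.73 / 76.34 = 0.2453.

0.245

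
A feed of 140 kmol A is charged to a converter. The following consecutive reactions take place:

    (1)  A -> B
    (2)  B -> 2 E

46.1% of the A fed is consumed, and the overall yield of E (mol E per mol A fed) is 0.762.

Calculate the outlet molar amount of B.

Conversion of A: A consumed = 1ξ₁ = 0.461 × 140 → ξ₁ = 64.54 kmol.
Yield of E: 2ξ₂ / 140 = 0.762 → ξ₂ = 53.34 kmol.
Outlet amounts (n = n₀ + Σ ν·ξ):
  A: 140 − 1(64.54) = 75.46
  B: 0 + 1(64.54) − 1(53.34) = 11.2
  E: 0 + 2(53.34) = 106.7

11.2 kmol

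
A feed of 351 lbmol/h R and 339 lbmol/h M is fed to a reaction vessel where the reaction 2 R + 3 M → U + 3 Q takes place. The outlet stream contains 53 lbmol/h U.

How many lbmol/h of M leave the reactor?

180 lbmol/h

For U: n = n₀ + 1ξ → 53 = 0 + 1ξ, giving ξ = 53 lbmol/h.
Outlet amounts (n = n₀ + ν ξ):
  R: 351 − 2(53) = 245
  M: 339 − 3(53) = 180
  U: 0 + 1(53) = 53
  Q: 0 + 3(53) = 159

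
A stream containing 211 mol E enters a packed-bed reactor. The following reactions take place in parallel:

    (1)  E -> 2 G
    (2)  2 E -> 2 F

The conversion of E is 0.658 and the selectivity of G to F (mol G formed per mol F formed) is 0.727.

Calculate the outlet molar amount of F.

Conversion of E: E consumed = 0.658 × 211 = 138.8 mol = 1ξ₁ + 2ξ₂.
Selectivity: 2ξ₁ / (2ξ₂) = 0.727 → ξ₁ = 0.727 ξ₂.
Substitute: (1·0.727 + 2) ξ₂ = 138.8 → ξ₂ = 50.91 mol, ξ₁ = 37.01 mol.
Outlet amounts (n = n₀ + Σ ν·ξ):
  E: 211 − 1(37.01) − 2(50.91) = 72.16
  G: 0 + 2(37.01) = 74.03
  F: 0 + 2(50.91) = 101.8

102 mol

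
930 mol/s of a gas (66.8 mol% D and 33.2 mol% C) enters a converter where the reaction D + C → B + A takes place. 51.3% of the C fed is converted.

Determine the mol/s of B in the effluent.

158 mol/s

C reacted = 0.513 × 308.8 = 158.4 mol/s; ν_C = −1, so ξ = 158.4/1 = 158.4 mol/s.
Outlet amounts (n = n₀ + ν ξ):
  D: 621.2 − 1(158.4) = 462.8
  C: 308.8 − 1(158.4) = 150.4
  B: 0 + 1(158.4) = 158.4
  A: 0 + 1(158.4) = 158.4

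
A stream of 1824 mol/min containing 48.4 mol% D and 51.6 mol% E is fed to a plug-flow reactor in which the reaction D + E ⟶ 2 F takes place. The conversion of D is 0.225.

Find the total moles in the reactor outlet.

D reacted = 0.225 × 882.8 = 198.6 mol/min; ν_D = −1, so ξ = 198.6/1 = 198.6 mol/min.
Outlet amounts (n = n₀ + ν ξ):
  D: 882.8 − 1(198.6) = 684.2
  E: 941.2 − 1(198.6) = 742.6
  F: 0 + 2(198.6) = 397.3
Total out = 684.2 + 742.6 + 397.3 = 1824 mol/min.

1820 mol/min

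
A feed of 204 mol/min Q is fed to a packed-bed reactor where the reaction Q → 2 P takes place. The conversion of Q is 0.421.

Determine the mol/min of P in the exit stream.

Q reacted = 0.421 × 204 = 85.88 mol/min; ν_Q = −1, so ξ = 85.88/1 = 85.88 mol/min.
Outlet amounts (n = n₀ + ν ξ):
  Q: 204 − 1(85.88) = 118.1
  P: 0 + 2(85.88) = 171.8

172 mol/min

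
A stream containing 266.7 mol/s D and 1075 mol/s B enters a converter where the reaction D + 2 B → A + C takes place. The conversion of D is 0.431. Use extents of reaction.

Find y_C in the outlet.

0.0937

D reacted = 0.431 × 266.7 = 114.9 mol/s; ν_D = −1, so ξ = 114.9/1 = 114.9 mol/s.
Outlet amounts (n = n₀ + ν ξ):
  D: 266.7 − 1(114.9) = 151.8
  B: 1075 − 2(114.9) = 845.1
  A: 0 + 1(114.9) = 114.9
  C: 0 + 1(114.9) = 114.9
Total out = 1227 mol/s; y_C = 114.9 / 1227 = 0.0937.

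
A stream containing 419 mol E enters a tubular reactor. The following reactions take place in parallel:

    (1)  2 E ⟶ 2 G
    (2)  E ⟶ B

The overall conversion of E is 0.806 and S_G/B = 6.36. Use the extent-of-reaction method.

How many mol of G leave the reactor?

292 mol

Conversion of E: E consumed = 0.806 × 419 = 337.7 mol = 2ξ₁ + 1ξ₂.
Selectivity: 2ξ₁ / (1ξ₂) = 6.36 → ξ₁ = 3.18 ξ₂.
Substitute: (2·3.18 + 1) ξ₂ = 337.7 → ξ₂ = 45.89 mol, ξ₁ = 145.9 mol.
Outlet amounts (n = n₀ + Σ ν·ξ):
  E: 419 − 2(145.9) − 1(45.89) = 81.29
  G: 0 + 2(145.9) = 291.8
  B: 0 + 1(45.89) = 45.89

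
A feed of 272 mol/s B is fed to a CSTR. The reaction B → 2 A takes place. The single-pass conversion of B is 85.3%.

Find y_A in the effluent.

B reacted = 0.853 × 272 = 232 mol/s; ν_B = −1, so ξ = 232/1 = 232 mol/s.
Outlet amounts (n = n₀ + ν ξ):
  B: 272 − 1(232) = 39.98
  A: 0 + 2(232) = 464
Total out = 504 mol/s; y_A = 464 / 504 = 0.9207.

0.921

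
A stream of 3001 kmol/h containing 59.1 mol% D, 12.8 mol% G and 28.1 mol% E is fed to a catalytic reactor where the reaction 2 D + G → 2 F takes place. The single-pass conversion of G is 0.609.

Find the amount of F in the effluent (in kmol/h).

G reacted = 0.609 × 384.1 = 233.9 kmol/h; ν_G = −1, so ξ = 233.9/1 = 233.9 kmol/h.
Outlet amounts (n = n₀ + ν ξ):
  D: 1774 − 2(233.9) = 1306
  G: 384.1 − 1(233.9) = 150.2
  F: 0 + 2(233.9) = 467.9
  E: 843.3 (inert)

468 kmol/h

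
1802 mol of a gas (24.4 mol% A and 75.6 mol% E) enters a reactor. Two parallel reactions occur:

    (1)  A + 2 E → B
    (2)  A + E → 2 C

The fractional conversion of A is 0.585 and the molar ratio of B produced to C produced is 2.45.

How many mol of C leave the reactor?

87.2 mol

Conversion of A: A consumed = 0.585 × 439.7 = 257.2 mol = 1ξ₁ + 1ξ₂.
Selectivity: 1ξ₁ / (2ξ₂) = 2.45 → ξ₁ = 4.9 ξ₂.
Substitute: (1·4.9 + 1) ξ₂ = 257.2 → ξ₂ = 43.6 mol, ξ₁ = 213.6 mol.
Outlet amounts (n = n₀ + Σ ν·ξ):
  A: 439.7 − 1(213.6) − 1(43.6) = 182.5
  E: 1362 − 2(213.6) − 1(43.6) = 891.5
  B: 0 + 1(213.6) = 213.6
  C: 0 + 2(43.6) = 87.19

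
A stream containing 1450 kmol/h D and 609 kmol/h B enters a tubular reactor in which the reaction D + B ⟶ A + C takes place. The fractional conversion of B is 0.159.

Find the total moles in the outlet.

2060 kmol/h

B reacted = 0.159 × 609 = 96.83 kmol/h; ν_B = −1, so ξ = 96.83/1 = 96.83 kmol/h.
Outlet amounts (n = n₀ + ν ξ):
  D: 1450 − 1(96.83) = 1353
  B: 609 − 1(96.83) = 512.2
  A: 0 + 1(96.83) = 96.83
  C: 0 + 1(96.83) = 96.83
Total out = 1353 + 512.2 + 96.83 + 96.83 = 2059 kmol/h.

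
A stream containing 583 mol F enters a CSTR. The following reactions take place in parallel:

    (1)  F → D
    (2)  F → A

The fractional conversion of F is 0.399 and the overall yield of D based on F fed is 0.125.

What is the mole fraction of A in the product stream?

0.274

Yield of D: 1ξ₁ / 583 = 0.125 → ξ₁ = 72.88 mol.
Conversion of F: 1ξ₁ + 1ξ₂ = 0.399 × 583 = 232.6 → ξ₂ = 159.7 mol.
Outlet amounts (n = n₀ + Σ ν·ξ):
  F: 583 − 1(72.88) − 1(159.7) = 350.4
  D: 0 + 1(72.88) = 72.88
  A: 0 + 1(159.7) = 159.7
Total out = 583 mol; y_A = 159.7 / 583 = 0.274.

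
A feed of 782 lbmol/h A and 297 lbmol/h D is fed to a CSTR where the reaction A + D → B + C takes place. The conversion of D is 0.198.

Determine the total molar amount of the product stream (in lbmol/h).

1080 lbmol/h

D reacted = 0.198 × 297 = 58.81 lbmol/h; ν_D = −1, so ξ = 58.81/1 = 58.81 lbmol/h.
Outlet amounts (n = n₀ + ν ξ):
  A: 782 − 1(58.81) = 723.2
  D: 297 − 1(58.81) = 238.2
  B: 0 + 1(58.81) = 58.81
  C: 0 + 1(58.81) = 58.81
Total out = 723.2 + 238.2 + 58.81 + 58.81 = 1079 lbmol/h.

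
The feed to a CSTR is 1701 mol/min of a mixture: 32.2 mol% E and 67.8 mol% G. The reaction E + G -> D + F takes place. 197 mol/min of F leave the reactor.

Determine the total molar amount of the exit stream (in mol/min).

1700 mol/min

For F: n = n₀ + 1ξ → 197 = 0 + 1ξ, giving ξ = 197 mol/min.
Outlet amounts (n = n₀ + ν ξ):
  E: 547.7 − 1(197) = 350.7
  G: 1153 − 1(197) = 956.3
  D: 0 + 1(197) = 197
  F: 0 + 1(197) = 197
Total out = 350.7 + 956.3 + 197 + 197 = 1701 mol/min.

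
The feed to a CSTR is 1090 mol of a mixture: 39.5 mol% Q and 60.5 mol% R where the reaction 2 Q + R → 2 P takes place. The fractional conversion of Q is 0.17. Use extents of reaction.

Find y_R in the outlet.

Q reacted = 0.17 × 430.6 = 73.19 mol; ν_Q = −2, so ξ = 73.19/2 = 36.6 mol.
Outlet amounts (n = n₀ + ν ξ):
  Q: 430.6 − 2(36.6) = 357.4
  R: 659.5 − 1(36.6) = 622.9
  P: 0 + 2(36.6) = 73.19
Total out = 1053 mol; y_R = 622.9 / 1053 = 0.5913.

0.591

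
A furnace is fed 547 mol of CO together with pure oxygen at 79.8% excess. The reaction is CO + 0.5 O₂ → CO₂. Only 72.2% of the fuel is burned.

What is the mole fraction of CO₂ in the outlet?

0.469

Stoichiometric O₂ = 0.5 × 547 = 273.5 mol; O₂ fed = 273.5 × 1.798 = 491.8 mol.
Fuel reacted = 0.722 × 547 → ξ = 394.9 mol.
Outlet (n = n₀ + ν ξ):
  CO: 547 − 1(394.9) = 152.1
  O₂: 491.8 − 0.5(394.9) = 294.3
  CO₂: 0 + 1(394.9) = 394.9
Total out = 841.3 mol; y_CO₂ = 394.9 / 841.3 = 0.4694.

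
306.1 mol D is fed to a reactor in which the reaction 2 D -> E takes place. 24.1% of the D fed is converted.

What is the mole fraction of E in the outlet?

D reacted = 0.241 × 306.1 = 73.77 mol; ν_D = −2, so ξ = 73.77/2 = 36.89 mol.
Outlet amounts (n = n₀ + ν ξ):
  D: 306.1 − 2(36.89) = 232.3
  E: 0 + 1(36.89) = 36.89
Total out = 269.2 mol; y_E = 36.89 / 269.2 = 0.137.

0.137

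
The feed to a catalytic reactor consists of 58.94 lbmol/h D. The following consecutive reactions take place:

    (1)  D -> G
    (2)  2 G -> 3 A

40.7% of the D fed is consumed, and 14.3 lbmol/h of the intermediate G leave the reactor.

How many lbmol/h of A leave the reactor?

Conversion of D: D consumed = 1ξ₁ = 0.407 × 58.94 → ξ₁ = 23.99 lbmol/h.
G balance: n_G = 0 + 1ξ₁ − 2ξ₂ = 14.3 → ξ₂ = (1·23.99 − 14.3)/2 = 4.844 lbmol/h.
Outlet amounts (n = n₀ + Σ ν·ξ):
  D: 58.94 − 1(23.99) = 34.95
  G: 0 + 1(23.99) − 2(4.844) = 14.3
  A: 0 + 3(4.844) = 14.53

14.5 lbmol/h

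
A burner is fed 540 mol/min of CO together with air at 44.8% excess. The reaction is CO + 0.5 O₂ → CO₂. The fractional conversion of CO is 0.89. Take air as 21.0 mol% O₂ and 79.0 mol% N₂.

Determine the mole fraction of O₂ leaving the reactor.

Stoichiometric O₂ = 0.5 × 540 = 270 mol/min; O₂ fed = 270 × 1.448 = 391 mol/min.
N₂ fed = 391 × 79/21 = 1471 mol/min.
Fuel reacted = 0.89 × 540 → ξ = 480.6 mol/min.
Outlet (n = n₀ + ν ξ):
  CO: 540 − 1(480.6) = 59.4
  O₂: 391 − 0.5(480.6) = 150.7
  N₂: 1471 (inert)
  CO₂: 0 + 1(480.6) = 480.6
Total out = 2161 mol/min; y_O₂ = 150.7 / 2161 = 0.0697.

0.0697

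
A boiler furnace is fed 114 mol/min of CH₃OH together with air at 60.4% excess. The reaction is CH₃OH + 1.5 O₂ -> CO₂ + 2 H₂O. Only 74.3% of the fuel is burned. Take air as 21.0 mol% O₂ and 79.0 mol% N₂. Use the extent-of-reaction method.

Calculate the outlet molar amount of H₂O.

Stoichiometric O₂ = 1.5 × 114 = 171 mol/min; O₂ fed = 171 × 1.604 = 274.3 mol/min.
N₂ fed = 274.3 × 79/21 = 1032 mol/min.
Fuel reacted = 0.743 × 114 → ξ = 84.7 mol/min.
Outlet (n = n₀ + ν ξ):
  CH₃OH: 114 − 1(84.7) = 29.3
  O₂: 274.3 − 1.5(84.7) = 147.2
  N₂: 1032 (inert)
  CO₂: 0 + 1(84.7) = 84.7
  H₂O: 0 + 2(84.7) = 169.4

169 mol/min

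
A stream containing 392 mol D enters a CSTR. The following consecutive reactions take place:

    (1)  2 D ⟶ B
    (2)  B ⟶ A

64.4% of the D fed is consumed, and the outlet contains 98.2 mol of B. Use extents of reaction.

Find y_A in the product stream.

Conversion of D: D consumed = 2ξ₁ = 0.644 × 392 → ξ₁ = 126.2 mol.
B balance: n_B = 0 + 1ξ₁ − 1ξ₂ = 98.2 → ξ₂ = (1·126.2 − 98.2)/1 = 28.02 mol.
Outlet amounts (n = n₀ + Σ ν·ξ):
  D: 392 − 2(126.2) = 139.6
  B: 0 + 1(126.2) − 1(28.02) = 98.2
  A: 0 + 1(28.02) = 28.02
Total out = 265.8 mol; y_A = 28.02 / 265.8 = 0.1054.

0.105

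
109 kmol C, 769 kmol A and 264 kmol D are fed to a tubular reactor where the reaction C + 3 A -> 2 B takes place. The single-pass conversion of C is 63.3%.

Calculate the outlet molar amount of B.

138 kmol

C reacted = 0.633 × 109 = 69 kmol; ν_C = −1, so ξ = 69/1 = 69 kmol.
Outlet amounts (n = n₀ + ν ξ):
  C: 109 − 1(69) = 40
  A: 769 − 3(69) = 562
  B: 0 + 2(69) = 138
  D: 264 (inert)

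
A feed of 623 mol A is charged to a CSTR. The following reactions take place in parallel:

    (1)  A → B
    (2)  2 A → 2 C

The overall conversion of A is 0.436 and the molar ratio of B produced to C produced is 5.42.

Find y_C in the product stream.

Conversion of A: A consumed = 0.436 × 623 = 271.6 mol = 1ξ₁ + 2ξ₂.
Selectivity: 1ξ₁ / (2ξ₂) = 5.42 → ξ₁ = 10.84 ξ₂.
Substitute: (1·10.84 + 2) ξ₂ = 271.6 → ξ₂ = 21.15 mol, ξ₁ = 229.3 mol.
Outlet amounts (n = n₀ + Σ ν·ξ):
  A: 623 − 1(229.3) − 2(21.15) = 351.4
  B: 0 + 1(229.3) = 229.3
  C: 0 + 2(21.15) = 42.31
Total out = 623 mol; y_C = 42.31 / 623 = 0.06791.

0.0679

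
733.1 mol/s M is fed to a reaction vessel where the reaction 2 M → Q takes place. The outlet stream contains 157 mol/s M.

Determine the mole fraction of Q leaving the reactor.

0.647

For M: n = n₀ − 2ξ → 157 = 733.1 − 2ξ, giving ξ = 288.1 mol/s.
Outlet amounts (n = n₀ + ν ξ):
  M: 733.1 − 2(288.1) = 157
  Q: 0 + 1(288.1) = 288.1
Total out = 445.1 mol/s; y_Q = 288.1 / 445.1 = 0.6472.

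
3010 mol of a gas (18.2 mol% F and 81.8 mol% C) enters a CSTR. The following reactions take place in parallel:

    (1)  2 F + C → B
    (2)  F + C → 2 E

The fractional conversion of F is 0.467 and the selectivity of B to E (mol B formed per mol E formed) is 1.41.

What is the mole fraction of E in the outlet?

0.0276

Conversion of F: F consumed = 0.467 × 547.8 = 255.8 mol = 2ξ₁ + 1ξ₂.
Selectivity: 1ξ₁ / (2ξ₂) = 1.41 → ξ₁ = 2.82 ξ₂.
Substitute: (2·2.82 + 1) ξ₂ = 255.8 → ξ₂ = 38.53 mol, ξ₁ = 108.7 mol.
Outlet amounts (n = n₀ + Σ ν·ξ):
  F: 547.8 − 2(108.7) − 1(38.53) = 292
  C: 2462 − 1(108.7) − 1(38.53) = 2315
  B: 0 + 1(108.7) = 108.7
  E: 0 + 2(38.53) = 77.06
Total out = 2793 mol; y_E = 77.06 / 2793 = 0.02759.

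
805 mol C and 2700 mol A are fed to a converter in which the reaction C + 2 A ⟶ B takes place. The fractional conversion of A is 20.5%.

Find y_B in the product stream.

0.0938

A reacted = 0.205 × 2700 = 553.5 mol; ν_A = −2, so ξ = 553.5/2 = 276.8 mol.
Outlet amounts (n = n₀ + ν ξ):
  C: 805 − 1(276.8) = 528.2
  A: 2700 − 2(276.8) = 2146
  B: 0 + 1(276.8) = 276.8
Total out = 2952 mol; y_B = 276.8 / 2952 = 0.09377.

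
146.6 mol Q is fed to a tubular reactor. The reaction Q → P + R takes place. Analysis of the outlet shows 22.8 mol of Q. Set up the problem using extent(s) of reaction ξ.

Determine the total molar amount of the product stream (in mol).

270 mol

For Q: n = n₀ − 1ξ → 22.8 = 146.6 − 1ξ, giving ξ = 123.8 mol.
Outlet amounts (n = n₀ + ν ξ):
  Q: 146.6 − 1(123.8) = 22.8
  P: 0 + 1(123.8) = 123.8
  R: 0 + 1(123.8) = 123.8
Total out = 22.8 + 123.8 + 123.8 = 270.4 mol.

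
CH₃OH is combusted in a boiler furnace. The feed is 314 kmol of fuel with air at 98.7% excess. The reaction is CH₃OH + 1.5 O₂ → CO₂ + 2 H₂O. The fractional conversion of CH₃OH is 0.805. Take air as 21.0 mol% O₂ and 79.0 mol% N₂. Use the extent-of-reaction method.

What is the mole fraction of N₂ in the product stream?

Stoichiometric O₂ = 1.5 × 314 = 471 kmol; O₂ fed = 471 × 1.987 = 935.9 kmol.
N₂ fed = 935.9 × 79/21 = 3521 kmol.
Fuel reacted = 0.805 × 314 → ξ = 252.8 kmol.
Outlet (n = n₀ + ν ξ):
  CH₃OH: 314 − 1(252.8) = 61.23
  O₂: 935.9 − 1.5(252.8) = 556.7
  N₂: 3521 (inert)
  CO₂: 0 + 1(252.8) = 252.8
  H₂O: 0 + 2(252.8) = 505.5
Total out = 4897 kmol; y_N₂ = 3521 / 4897 = 0.719.

0.719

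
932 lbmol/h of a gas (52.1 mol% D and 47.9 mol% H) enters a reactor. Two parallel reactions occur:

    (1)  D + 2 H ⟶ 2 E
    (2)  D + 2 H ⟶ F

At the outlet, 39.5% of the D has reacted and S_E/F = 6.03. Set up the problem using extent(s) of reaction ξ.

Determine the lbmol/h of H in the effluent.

62.8 lbmol/h

Conversion of D: D consumed = 0.395 × 485.6 = 191.8 lbmol/h = 1ξ₁ + 1ξ₂.
Selectivity: 2ξ₁ / (1ξ₂) = 6.03 → ξ₁ = 3.015 ξ₂.
Substitute: (1·3.015 + 1) ξ₂ = 191.8 → ξ₂ = 47.77 lbmol/h, ξ₁ = 144 lbmol/h.
Outlet amounts (n = n₀ + Σ ν·ξ):
  D: 485.6 − 1(144) − 1(47.77) = 293.8
  H: 446.4 − 2(144) − 2(47.77) = 62.83
  E: 0 + 2(144) = 288.1
  F: 0 + 1(47.77) = 47.77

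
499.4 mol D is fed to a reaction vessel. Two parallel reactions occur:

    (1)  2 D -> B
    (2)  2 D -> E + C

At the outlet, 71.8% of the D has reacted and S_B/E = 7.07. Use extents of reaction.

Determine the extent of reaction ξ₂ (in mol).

ξ₂ = 22.2 mol

Conversion of D: D consumed = 0.718 × 499.4 = 358.6 mol = 2ξ₁ + 2ξ₂.
Selectivity: 1ξ₁ / (1ξ₂) = 7.07 → ξ₁ = 7.07 ξ₂.
Substitute: (2·7.07 + 2) ξ₂ = 358.6 → ξ₂ = 22.22 mol, ξ₁ = 157.1 mol.
Outlet amounts (n = n₀ + Σ ν·ξ):
  D: 499.4 − 2(157.1) − 2(22.22) = 140.8
  B: 0 + 1(157.1) = 157.1
  E: 0 + 1(22.22) = 22.22
  C: 0 + 1(22.22) = 22.22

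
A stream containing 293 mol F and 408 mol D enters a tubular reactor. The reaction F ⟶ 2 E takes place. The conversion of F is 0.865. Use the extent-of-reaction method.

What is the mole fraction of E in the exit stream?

0.531

F reacted = 0.865 × 293 = 253.4 mol; ν_F = −1, so ξ = 253.4/1 = 253.4 mol.
Outlet amounts (n = n₀ + ν ξ):
  F: 293 − 1(253.4) = 39.56
  E: 0 + 2(253.4) = 506.9
  D: 408 (inert)
Total out = 954.4 mol; y_E = 506.9 / 954.4 = 0.5311.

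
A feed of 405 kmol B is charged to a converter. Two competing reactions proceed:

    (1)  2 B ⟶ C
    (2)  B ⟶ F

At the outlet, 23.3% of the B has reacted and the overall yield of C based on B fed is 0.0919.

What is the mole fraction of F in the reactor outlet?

0.0542

Yield of C: 1ξ₁ / 405 = 0.0919 → ξ₁ = 37.22 kmol.
Conversion of B: 2ξ₁ + 1ξ₂ = 0.233 × 405 = 94.37 → ξ₂ = 19.93 kmol.
Outlet amounts (n = n₀ + Σ ν·ξ):
  B: 405 − 2(37.22) − 1(19.93) = 310.6
  C: 0 + 1(37.22) = 37.22
  F: 0 + 1(19.93) = 19.93
Total out = 367.8 kmol; y_F = 19.93 / 367.8 = 0.05418.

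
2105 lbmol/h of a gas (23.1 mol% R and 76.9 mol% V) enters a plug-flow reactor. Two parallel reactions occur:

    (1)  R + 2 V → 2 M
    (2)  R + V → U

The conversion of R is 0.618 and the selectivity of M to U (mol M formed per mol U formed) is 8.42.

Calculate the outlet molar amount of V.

1080 lbmol/h

Conversion of R: R consumed = 0.618 × 486.3 = 300.5 lbmol/h = 1ξ₁ + 1ξ₂.
Selectivity: 2ξ₁ / (1ξ₂) = 8.42 → ξ₁ = 4.21 ξ₂.
Substitute: (1·4.21 + 1) ξ₂ = 300.5 → ξ₂ = 57.68 lbmol/h, ξ₁ = 242.8 lbmol/h.
Outlet amounts (n = n₀ + Σ ν·ξ):
  R: 486.3 − 1(242.8) − 1(57.68) = 185.7
  V: 1619 − 2(242.8) − 1(57.68) = 1075
  M: 0 + 2(242.8) = 485.7
  U: 0 + 1(57.68) = 57.68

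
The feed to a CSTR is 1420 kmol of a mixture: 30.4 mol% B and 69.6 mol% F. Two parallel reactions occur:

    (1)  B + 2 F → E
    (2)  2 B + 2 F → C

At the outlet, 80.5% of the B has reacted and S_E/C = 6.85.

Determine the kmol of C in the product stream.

39.3 kmol

Conversion of B: B consumed = 0.805 × 431.7 = 347.5 kmol = 1ξ₁ + 2ξ₂.
Selectivity: 1ξ₁ / (1ξ₂) = 6.85 → ξ₁ = 6.85 ξ₂.
Substitute: (1·6.85 + 2) ξ₂ = 347.5 → ξ₂ = 39.27 kmol, ξ₁ = 269 kmol.
Outlet amounts (n = n₀ + Σ ν·ξ):
  B: 431.7 − 1(269) − 2(39.27) = 84.18
  F: 988.3 − 2(269) − 2(39.27) = 371.8
  E: 0 + 1(269) = 269
  C: 0 + 1(39.27) = 39.27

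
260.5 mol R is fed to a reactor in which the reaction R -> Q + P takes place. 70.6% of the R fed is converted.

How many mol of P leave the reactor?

184 mol

R reacted = 0.706 × 260.5 = 183.9 mol; ν_R = −1, so ξ = 183.9/1 = 183.9 mol.
Outlet amounts (n = n₀ + ν ξ):
  R: 260.5 − 1(183.9) = 76.59
  Q: 0 + 1(183.9) = 183.9
  P: 0 + 1(183.9) = 183.9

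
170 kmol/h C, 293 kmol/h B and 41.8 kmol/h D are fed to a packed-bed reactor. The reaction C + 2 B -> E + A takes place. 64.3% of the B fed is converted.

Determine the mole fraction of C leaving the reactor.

B reacted = 0.643 × 293 = 188.4 kmol/h; ν_B = −2, so ξ = 188.4/2 = 94.2 kmol/h.
Outlet amounts (n = n₀ + ν ξ):
  C: 170 − 1(94.2) = 75.8
  B: 293 − 2(94.2) = 104.6
  E: 0 + 1(94.2) = 94.2
  A: 0 + 1(94.2) = 94.2
  D: 41.8 (inert)
Total out = 410.6 kmol/h; y_C = 75.8 / 410.6 = 0.1846.

0.185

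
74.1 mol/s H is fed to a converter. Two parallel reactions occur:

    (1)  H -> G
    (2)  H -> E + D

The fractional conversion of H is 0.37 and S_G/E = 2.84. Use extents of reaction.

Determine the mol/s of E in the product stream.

7.14 mol/s

Conversion of H: H consumed = 0.37 × 74.1 = 27.42 mol/s = 1ξ₁ + 1ξ₂.
Selectivity: 1ξ₁ / (1ξ₂) = 2.84 → ξ₁ = 2.84 ξ₂.
Substitute: (1·2.84 + 1) ξ₂ = 27.42 → ξ₂ = 7.14 mol/s, ξ₁ = 20.28 mol/s.
Outlet amounts (n = n₀ + Σ ν·ξ):
  H: 74.1 − 1(20.28) − 1(7.14) = 46.68
  G: 0 + 1(20.28) = 20.28
  E: 0 + 1(7.14) = 7.14
  D: 0 + 1(7.14) = 7.14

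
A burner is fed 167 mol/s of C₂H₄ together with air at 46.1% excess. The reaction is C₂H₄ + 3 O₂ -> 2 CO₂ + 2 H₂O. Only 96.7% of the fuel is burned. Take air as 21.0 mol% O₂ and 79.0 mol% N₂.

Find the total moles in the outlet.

Stoichiometric O₂ = 3 × 167 = 501 mol/s; O₂ fed = 501 × 1.461 = 732 mol/s.
N₂ fed = 732 × 79/21 = 2754 mol/s.
Fuel reacted = 0.967 × 167 → ξ = 161.5 mol/s.
Outlet (n = n₀ + ν ξ):
  C₂H₄: 167 − 1(161.5) = 5.511
  O₂: 732 − 3(161.5) = 247.5
  N₂: 2754 (inert)
  CO₂: 0 + 2(161.5) = 323
  H₂O: 0 + 2(161.5) = 323
Total out = 5.511 + 247.5 + 2754 + 323 + 323 = 3653 mol/s.

3650 mol/s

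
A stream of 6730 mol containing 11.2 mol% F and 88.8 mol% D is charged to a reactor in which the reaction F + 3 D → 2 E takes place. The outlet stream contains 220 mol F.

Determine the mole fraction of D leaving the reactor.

0.773

For F: n = n₀ − 1ξ → 220 = 753.8 − 1ξ, giving ξ = 533.8 mol.
Outlet amounts (n = n₀ + ν ξ):
  F: 753.8 − 1(533.8) = 220
  D: 5976 − 3(533.8) = 4375
  E: 0 + 2(533.8) = 1068
Total out = 5662 mol; y_D = 4375 / 5662 = 0.7726.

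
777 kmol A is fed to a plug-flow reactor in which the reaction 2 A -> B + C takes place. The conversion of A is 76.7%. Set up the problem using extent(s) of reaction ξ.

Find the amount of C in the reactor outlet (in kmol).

A reacted = 0.767 × 777 = 596 kmol; ν_A = −2, so ξ = 596/2 = 298 kmol.
Outlet amounts (n = n₀ + ν ξ):
  A: 777 − 2(298) = 181
  B: 0 + 1(298) = 298
  C: 0 + 1(298) = 298

298 kmol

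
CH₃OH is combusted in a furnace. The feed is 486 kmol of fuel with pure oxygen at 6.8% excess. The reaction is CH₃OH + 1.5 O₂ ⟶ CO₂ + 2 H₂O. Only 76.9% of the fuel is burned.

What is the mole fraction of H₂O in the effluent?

Stoichiometric O₂ = 1.5 × 486 = 729 kmol; O₂ fed = 729 × 1.068 = 778.6 kmol.
Fuel reacted = 0.769 × 486 → ξ = 373.7 kmol.
Outlet (n = n₀ + ν ξ):
  CH₃OH: 486 − 1(373.7) = 112.3
  O₂: 778.6 − 1.5(373.7) = 218
  CO₂: 0 + 1(373.7) = 373.7
  H₂O: 0 + 2(373.7) = 747.5
Total out = 1451 kmol; y_H₂O = 747.5 / 1451 = 0.515.

0.515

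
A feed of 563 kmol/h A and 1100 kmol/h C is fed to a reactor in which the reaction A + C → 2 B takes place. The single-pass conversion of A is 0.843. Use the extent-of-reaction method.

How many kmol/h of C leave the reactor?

A reacted = 0.843 × 563 = 474.6 kmol/h; ν_A = −1, so ξ = 474.6/1 = 474.6 kmol/h.
Outlet amounts (n = n₀ + ν ξ):
  A: 563 − 1(474.6) = 88.39
  C: 1100 − 1(474.6) = 625.4
  B: 0 + 2(474.6) = 949.2

625 kmol/h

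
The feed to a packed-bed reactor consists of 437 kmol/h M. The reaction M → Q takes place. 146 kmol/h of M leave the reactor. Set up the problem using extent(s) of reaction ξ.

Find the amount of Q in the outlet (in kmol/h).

291 kmol/h

For M: n = n₀ − 1ξ → 146 = 437 − 1ξ, giving ξ = 291 kmol/h.
Outlet amounts (n = n₀ + ν ξ):
  M: 437 − 1(291) = 146
  Q: 0 + 1(291) = 291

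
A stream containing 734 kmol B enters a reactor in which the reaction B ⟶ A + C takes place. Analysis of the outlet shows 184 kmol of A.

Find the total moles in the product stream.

918 kmol

For A: n = n₀ + 1ξ → 184 = 0 + 1ξ, giving ξ = 184 kmol.
Outlet amounts (n = n₀ + ν ξ):
  B: 734 − 1(184) = 550
  A: 0 + 1(184) = 184
  C: 0 + 1(184) = 184
Total out = 550 + 184 + 184 = 918 kmol.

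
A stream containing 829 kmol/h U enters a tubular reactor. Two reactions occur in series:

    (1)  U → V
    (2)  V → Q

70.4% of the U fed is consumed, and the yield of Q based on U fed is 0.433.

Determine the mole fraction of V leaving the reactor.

0.271

Conversion of U: U consumed = 1ξ₁ = 0.704 × 829 → ξ₁ = 583.6 kmol/h.
Yield of Q: 1ξ₂ / 829 = 0.433 → ξ₂ = 359 kmol/h.
Outlet amounts (n = n₀ + Σ ν·ξ):
  U: 829 − 1(583.6) = 245.4
  V: 0 + 1(583.6) − 1(359) = 224.7
  Q: 0 + 1(359) = 359
Total out = 829 kmol/h; y_V = 224.7 / 829 = 0.271.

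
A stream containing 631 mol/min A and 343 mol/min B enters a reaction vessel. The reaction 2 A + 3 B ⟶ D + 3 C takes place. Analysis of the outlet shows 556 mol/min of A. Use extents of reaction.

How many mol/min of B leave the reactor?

For A: n = n₀ − 2ξ → 556 = 631 − 2ξ, giving ξ = 37.5 mol/min.
Outlet amounts (n = n₀ + ν ξ):
  A: 631 − 2(37.5) = 556
  B: 343 − 3(37.5) = 230.5
  D: 0 + 1(37.5) = 37.5
  C: 0 + 3(37.5) = 112.5

230 mol/min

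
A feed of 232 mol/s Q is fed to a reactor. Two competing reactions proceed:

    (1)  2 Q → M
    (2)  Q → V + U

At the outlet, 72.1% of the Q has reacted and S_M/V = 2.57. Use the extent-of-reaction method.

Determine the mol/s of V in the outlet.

27.2 mol/s

Conversion of Q: Q consumed = 0.721 × 232 = 167.3 mol/s = 2ξ₁ + 1ξ₂.
Selectivity: 1ξ₁ / (1ξ₂) = 2.57 → ξ₁ = 2.57 ξ₂.
Substitute: (2·2.57 + 1) ξ₂ = 167.3 → ξ₂ = 27.24 mol/s, ξ₁ = 70.01 mol/s.
Outlet amounts (n = n₀ + Σ ν·ξ):
  Q: 232 − 2(70.01) − 1(27.24) = 64.73
  M: 0 + 1(70.01) = 70.01
  V: 0 + 1(27.24) = 27.24
  U: 0 + 1(27.24) = 27.24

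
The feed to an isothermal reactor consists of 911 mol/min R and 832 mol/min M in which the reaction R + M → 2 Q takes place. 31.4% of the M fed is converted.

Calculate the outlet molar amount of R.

M reacted = 0.314 × 832 = 261.2 mol/min; ν_M = −1, so ξ = 261.2/1 = 261.2 mol/min.
Outlet amounts (n = n₀ + ν ξ):
  R: 911 − 1(261.2) = 649.8
  M: 832 − 1(261.2) = 570.8
  Q: 0 + 2(261.2) = 522.5

650 mol/min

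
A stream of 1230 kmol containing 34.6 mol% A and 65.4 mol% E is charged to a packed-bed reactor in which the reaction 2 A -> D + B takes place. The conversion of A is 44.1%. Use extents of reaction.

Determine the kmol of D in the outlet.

93.8 kmol

A reacted = 0.441 × 425.6 = 187.7 kmol; ν_A = −2, so ξ = 187.7/2 = 93.84 kmol.
Outlet amounts (n = n₀ + ν ξ):
  A: 425.6 − 2(93.84) = 237.9
  D: 0 + 1(93.84) = 93.84
  B: 0 + 1(93.84) = 93.84
  E: 804.4 (inert)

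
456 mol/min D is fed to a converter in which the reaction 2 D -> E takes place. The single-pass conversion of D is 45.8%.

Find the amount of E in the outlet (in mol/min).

104 mol/min

D reacted = 0.458 × 456 = 208.8 mol/min; ν_D = −2, so ξ = 208.8/2 = 104.4 mol/min.
Outlet amounts (n = n₀ + ν ξ):
  D: 456 − 2(104.4) = 247.2
  E: 0 + 1(104.4) = 104.4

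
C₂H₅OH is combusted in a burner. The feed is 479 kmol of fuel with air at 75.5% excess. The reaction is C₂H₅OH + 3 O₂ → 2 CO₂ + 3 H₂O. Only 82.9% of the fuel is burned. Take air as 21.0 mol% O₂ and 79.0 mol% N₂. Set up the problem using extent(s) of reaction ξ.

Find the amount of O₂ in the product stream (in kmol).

1330 kmol

Stoichiometric O₂ = 3 × 479 = 1437 kmol; O₂ fed = 1437 × 1.755 = 2522 kmol.
N₂ fed = 2522 × 79/21 = 9487 kmol.
Fuel reacted = 0.829 × 479 → ξ = 397.1 kmol.
Outlet (n = n₀ + ν ξ):
  C₂H₅OH: 479 − 1(397.1) = 81.91
  O₂: 2522 − 3(397.1) = 1331
  N₂: 9487 (inert)
  CO₂: 0 + 2(397.1) = 794.2
  H₂O: 0 + 3(397.1) = 1191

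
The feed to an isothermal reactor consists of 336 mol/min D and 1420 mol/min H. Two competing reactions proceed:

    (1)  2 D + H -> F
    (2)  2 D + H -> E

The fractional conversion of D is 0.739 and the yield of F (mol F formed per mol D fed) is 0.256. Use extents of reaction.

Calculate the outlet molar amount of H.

1300 mol/min

Yield of F: 1ξ₁ / 336 = 0.256 → ξ₁ = 86.02 mol/min.
Conversion of D: 2ξ₁ + 2ξ₂ = 0.739 × 336 = 248.3 → ξ₂ = 38.14 mol/min.
Outlet amounts (n = n₀ + Σ ν·ξ):
  D: 336 − 2(86.02) − 2(38.14) = 87.7
  H: 1420 − 1(86.02) − 1(38.14) = 1296
  F: 0 + 1(86.02) = 86.02
  E: 0 + 1(38.14) = 38.14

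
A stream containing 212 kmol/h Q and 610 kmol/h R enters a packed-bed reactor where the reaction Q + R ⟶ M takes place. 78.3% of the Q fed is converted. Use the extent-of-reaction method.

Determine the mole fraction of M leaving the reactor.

Q reacted = 0.783 × 212 = 166 kmol/h; ν_Q = −1, so ξ = 166/1 = 166 kmol/h.
Outlet amounts (n = n₀ + ν ξ):
  Q: 212 − 1(166) = 46
  R: 610 − 1(166) = 444
  M: 0 + 1(166) = 166
Total out = 656 kmol/h; y_M = 166 / 656 = 0.253.

0.253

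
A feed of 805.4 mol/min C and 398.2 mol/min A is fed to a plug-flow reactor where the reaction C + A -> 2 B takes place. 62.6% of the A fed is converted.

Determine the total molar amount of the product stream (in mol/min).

1200 mol/min

A reacted = 0.626 × 398.2 = 249.3 mol/min; ν_A = −1, so ξ = 249.3/1 = 249.3 mol/min.
Outlet amounts (n = n₀ + ν ξ):
  C: 805.4 − 1(249.3) = 556.1
  A: 398.2 − 1(249.3) = 148.9
  B: 0 + 2(249.3) = 498.5
Total out = 556.1 + 148.9 + 498.5 = 1204 mol/min.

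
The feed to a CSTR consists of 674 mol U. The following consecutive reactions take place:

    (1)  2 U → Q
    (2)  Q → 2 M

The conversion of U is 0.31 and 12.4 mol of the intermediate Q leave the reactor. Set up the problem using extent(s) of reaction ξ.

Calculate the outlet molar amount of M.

184 mol

Conversion of U: U consumed = 2ξ₁ = 0.31 × 674 → ξ₁ = 104.5 mol.
Q balance: n_Q = 0 + 1ξ₁ − 1ξ₂ = 12.4 → ξ₂ = (1·104.5 − 12.4)/1 = 92.07 mol.
Outlet amounts (n = n₀ + Σ ν·ξ):
  U: 674 − 2(104.5) = 465.1
  Q: 0 + 1(104.5) − 1(92.07) = 12.4
  M: 0 + 2(92.07) = 184.1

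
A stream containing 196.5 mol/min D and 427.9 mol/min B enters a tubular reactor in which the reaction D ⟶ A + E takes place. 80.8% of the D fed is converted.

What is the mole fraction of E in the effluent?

0.203

D reacted = 0.808 × 196.5 = 158.8 mol/min; ν_D = −1, so ξ = 158.8/1 = 158.8 mol/min.
Outlet amounts (n = n₀ + ν ξ):
  D: 196.5 − 1(158.8) = 37.73
  A: 0 + 1(158.8) = 158.8
  E: 0 + 1(158.8) = 158.8
  B: 427.9 (inert)
Total out = 783.2 mol/min; y_E = 158.8 / 783.2 = 0.2027.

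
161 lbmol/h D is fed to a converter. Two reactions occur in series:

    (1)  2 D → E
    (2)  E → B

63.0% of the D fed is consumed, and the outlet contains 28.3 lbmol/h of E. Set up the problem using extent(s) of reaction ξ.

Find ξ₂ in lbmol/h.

Conversion of D: D consumed = 2ξ₁ = 0.63 × 161 → ξ₁ = 50.72 lbmol/h.
E balance: n_E = 0 + 1ξ₁ − 1ξ₂ = 28.3 → ξ₂ = (1·50.72 − 28.3)/1 = 22.42 lbmol/h.
Outlet amounts (n = n₀ + Σ ν·ξ):
  D: 161 − 2(50.72) = 59.57
  E: 0 + 1(50.72) − 1(22.42) = 28.3
  B: 0 + 1(22.42) = 22.42

ξ₂ = 22.4 lbmol/h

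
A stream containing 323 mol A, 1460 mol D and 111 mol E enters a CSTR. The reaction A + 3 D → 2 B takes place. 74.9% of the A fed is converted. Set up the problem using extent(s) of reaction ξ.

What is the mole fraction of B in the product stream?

0.343

A reacted = 0.749 × 323 = 241.9 mol; ν_A = −1, so ξ = 241.9/1 = 241.9 mol.
Outlet amounts (n = n₀ + ν ξ):
  A: 323 − 1(241.9) = 81.07
  D: 1460 − 3(241.9) = 734.2
  B: 0 + 2(241.9) = 483.9
  E: 111 (inert)
Total out = 1410 mol; y_B = 483.9 / 1410 = 0.3431.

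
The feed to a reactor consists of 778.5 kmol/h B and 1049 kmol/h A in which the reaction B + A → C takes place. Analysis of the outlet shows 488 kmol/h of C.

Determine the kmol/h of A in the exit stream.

For C: n = n₀ + 1ξ → 488 = 0 + 1ξ, giving ξ = 488 kmol/h.
Outlet amounts (n = n₀ + ν ξ):
  B: 778.5 − 1(488) = 290.5
  A: 1049 − 1(488) = 561
  C: 0 + 1(488) = 488

561 kmol/h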